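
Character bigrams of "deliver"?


Word: "deliver" (length 7)
Number of bigrams = 7 - 2 + 1 = 6
  Position 0: "de"
  Position 1: "el"
  Position 2: "li"
  Position 3: "iv"
  Position 4: "ve"
  Position 5: "er"
Bigrams = "de", "el", "li", "iv", "ve", "er"


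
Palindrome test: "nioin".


Word: "nioin"
Reversed: "nioin"
Forward == Backward? nioin == nioin
Palindrome = Yes


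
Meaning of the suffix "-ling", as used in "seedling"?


Suffix: -ling
As in: seedling -> seed + -ling
Meaning = small / young


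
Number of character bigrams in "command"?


Word: "command" (length 7)
Number of 2-grams = length - 2 + 1 = 7 - 2 + 1
= 6


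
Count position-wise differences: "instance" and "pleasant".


Comparing character by character (same length = 8):
  Pos 0: 'i' vs 'p' !=
  Pos 1: 'n' vs 'l' !=
  Pos 2: 's' vs 'e' !=
  Pos 3: 't' vs 'a' !=
  Pos 4: 'a' vs 's' !=
  Pos 5: 'n' vs 'a' !=
  Pos 6: 'c' vs 'n' !=
  Pos 7: 'e' vs 't' !=
Hamming distance = 8


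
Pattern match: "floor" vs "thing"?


Pattern of "floor": [0, 1, 2, 2, 3]
Pattern of "thing": [0, 1, 2, 3, 4]
Patterns do not match
Same pattern = No


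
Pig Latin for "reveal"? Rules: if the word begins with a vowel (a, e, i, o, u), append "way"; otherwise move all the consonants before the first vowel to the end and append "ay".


Word: "reveal"
Starts with consonant(s) → move to end, add 'ay'
Consonant cluster: "r"
Pig Latin = "evealray"


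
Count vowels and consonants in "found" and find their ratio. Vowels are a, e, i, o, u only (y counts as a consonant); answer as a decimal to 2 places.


Word: "found"
Vowels (a,e,i,o,u): 2
Consonants: 3
Ratio = 2/3
= 0.67


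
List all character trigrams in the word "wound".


Word: "wound" (length 5)
Number of trigrams = 5 - 3 + 1 = 3
  Position 0: "wou"
  Position 1: "oun"
  Position 2: "und"
Trigrams = "wou", "oun", "und"


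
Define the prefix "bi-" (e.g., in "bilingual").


Prefix: bi-
Example: bilingual (bi- + lingual)
Meaning = two


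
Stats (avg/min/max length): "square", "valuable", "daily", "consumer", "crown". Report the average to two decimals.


Lengths: "square"=6, "valuable"=8, "daily"=5, "consumer"=8, "crown"=5
Sum = 32, Count = 5
Average = 32/5 = 6.40
= avg=6.40, min=5, max=8


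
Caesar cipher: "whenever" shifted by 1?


Word: "whenever"
Shift: 1
Each letter → (letter + shift) mod 26:
  'w' (22) + 1 = 23 → 'x'
  'h' (7) + 1 = 8 → 'i'
  'e' (4) + 1 = 5 → 'f'
  'n' (13) + 1 = 14 → 'o'
  'e' (4) + 1 = 5 → 'f'
  'v' (21) + 1 = 22 → 'w'
  'e' (4) + 1 = 5 → 'f'
  'r' (17) + 1 = 18 → 's'
Result = "xifofwfs"


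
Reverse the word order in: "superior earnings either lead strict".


Original: "superior earnings either lead strict"
Words (1..n): superior | earnings | either | lead | strict
Reversed (n..1): strict | lead | either | earnings | superior
Result = "strict lead either earnings superior"


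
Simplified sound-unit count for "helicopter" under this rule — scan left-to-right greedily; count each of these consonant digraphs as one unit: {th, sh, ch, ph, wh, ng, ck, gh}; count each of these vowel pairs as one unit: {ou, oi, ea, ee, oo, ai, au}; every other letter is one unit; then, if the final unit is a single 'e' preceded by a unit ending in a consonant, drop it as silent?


Word: "helicopter" (10 letters)
Left-to-right scan:
  [1] 'h' (letter)
  [2] 'e' (letter)
  [3] 'l' (letter)
  [4] 'i' (letter)
  [5] 'c' (letter)
  [6] 'o' (letter)
  [7] 'p' (letter)
  [8] 't' (letter)
  [9] 'e' (letter)
  [10] 'r' (letter)
Units from scan: 10
Sound units = 10 units


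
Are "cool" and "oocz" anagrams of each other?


Word 1: "cool" → sorted: cloo
Word 2: "oocz" → sorted: cooz
Same letters? cloo != cooz
Anagram = No


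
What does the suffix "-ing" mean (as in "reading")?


Suffix: -ing
Example: reading (read + -ing)
Meaning = present participle


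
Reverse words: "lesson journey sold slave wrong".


Original: "lesson journey sold slave wrong"
Words (1..n): lesson | journey | sold | slave | wrong
Reversed (n..1): wrong | slave | sold | journey | lesson
Result = "wrong slave sold journey lesson"


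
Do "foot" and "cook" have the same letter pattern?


Pattern of "foot": [0, 1, 1, 2]
Pattern of "cook": [0, 1, 1, 2]
Patterns match
Same pattern = Yes


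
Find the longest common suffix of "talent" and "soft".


Word 1: "talent"
Word 2: "soft"
Comparing from end:
  Pos -1: 't' == 't'
  Pos -2: 'n' != 'f' (stop)
LCS = "t" (length 1)


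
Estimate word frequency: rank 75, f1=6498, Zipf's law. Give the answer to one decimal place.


Zipf's law: f(r) = f(1) / r
f(1) = 6498
f(75) = 6498 / 75
= 86.6 occurrences


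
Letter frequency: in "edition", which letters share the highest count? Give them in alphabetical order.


Word: "edition"
Letter counts:
  'd': 1
  'e': 1
  'i': 2
  'n': 1
  'o': 1
  't': 1
Maximum count = 2
Most frequent = 'i' (2 times each)


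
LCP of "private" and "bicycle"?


Word 1: "private"
Word 2: "bicycle"
Comparing from start:
  Pos 0: 'p' != 'b' (stop)
LCP = "" (length 0)


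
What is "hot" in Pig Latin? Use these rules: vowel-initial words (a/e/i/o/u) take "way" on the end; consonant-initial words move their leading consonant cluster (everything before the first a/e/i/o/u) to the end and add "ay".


Word: "hot"
Starts with consonant(s) → move to end, add 'ay'
Consonant cluster: "h"
Pig Latin = "othay"


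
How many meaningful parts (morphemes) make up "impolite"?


Word: "impolite"
Morphemes: im- / polite
Each morpheme carries meaning
= 2 morphemes


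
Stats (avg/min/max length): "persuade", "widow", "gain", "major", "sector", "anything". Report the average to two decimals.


Lengths: "persuade"=8, "widow"=5, "gain"=4, "major"=5, "sector"=6, "anything"=8
Sum = 36, Count = 6
Average = 36/6 = 6.00
= avg=6.00, min=4, max=8


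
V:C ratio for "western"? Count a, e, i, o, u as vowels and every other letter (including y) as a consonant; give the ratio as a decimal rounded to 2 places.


Word: "western"
Vowels (a,e,i,o,u): 2
Consonants: 5
Ratio = 2/5
= 0.40


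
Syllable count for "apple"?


Word: "apple"
Syllable breakdown: ap · ple
Counting: 2 parts
= 2 syllables


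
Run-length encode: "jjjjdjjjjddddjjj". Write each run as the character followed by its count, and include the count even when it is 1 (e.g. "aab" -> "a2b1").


String: "jjjjdjjjjddddjjj"
Scanning for consecutive runs:
  'j' x 4
  'd' x 1
  'j' x 4
  'd' x 4
  'j' x 3
RLE = "j4d1j4d4j3"


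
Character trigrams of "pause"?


Word: "pause" (length 5)
Number of trigrams = 5 - 3 + 1 = 3
  Position 0: "pau"
  Position 1: "aus"
  Position 2: "use"
Trigrams = "pau", "aus", "use"


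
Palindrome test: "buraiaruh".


Word: "buraiaruh"
Reversed: "huraiarub"
Forward == Backward? buraiaruh != huraiarub
Palindrome = No


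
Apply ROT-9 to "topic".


Word: "topic"
Shift: 9
Each letter → (letter + shift) mod 26:
  't' (19) + 9 = 2 → 'c'
  'o' (14) + 9 = 23 → 'x'
  'p' (15) + 9 = 24 → 'y'
  'i' (8) + 9 = 17 → 'r'
  'c' (2) + 9 = 11 → 'l'
Result = "cxyrl"


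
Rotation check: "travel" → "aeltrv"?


Word: "travel", Candidate: "aeltrv"
Method: check if candidate is substring of word+word
"traveltravel" contains "aeltrv"? No
Is rotation = No


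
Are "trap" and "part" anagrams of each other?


Word 1: "trap" → sorted: aprt
Word 2: "part" → sorted: aprt
Same letters? aprt == aprt
Anagram = Yes


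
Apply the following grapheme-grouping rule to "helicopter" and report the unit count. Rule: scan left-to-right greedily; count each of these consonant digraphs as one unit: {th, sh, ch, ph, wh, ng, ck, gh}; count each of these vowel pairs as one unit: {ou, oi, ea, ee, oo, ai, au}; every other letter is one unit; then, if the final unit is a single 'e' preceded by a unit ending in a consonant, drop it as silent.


Word: "helicopter" (10 letters)
Left-to-right scan:
  (1) 'h' (letter)
  (2) 'e' (letter)
  (3) 'l' (letter)
  (4) 'i' (letter)
  (5) 'c' (letter)
  (6) 'o' (letter)
  (7) 'p' (letter)
  (8) 't' (letter)
  (9) 'e' (letter)
  (10) 'r' (letter)
Units from scan: 10
Sound units = 10 units


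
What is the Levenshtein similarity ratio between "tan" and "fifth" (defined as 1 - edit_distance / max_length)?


Word 1: "tan" (length 3)
Word 2: "fifth" (length 5)
One optimal edit sequence:
  1. insert 'f'  (+1)
  2. insert 'i'  (+1)
  3. substitute 't' -> 'f'  (+1)
  4. substitute 'a' -> 't'  (+1)
  5. substitute 'n' -> 'h'  (+1)
Edit distance = 5
Max length = max(3, 5) = 5
Similarity = 1 - 5/5
= 0.0000


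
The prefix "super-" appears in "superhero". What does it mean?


Prefix: super-
Example: superhero (super- + hero)
Meaning = above / beyond


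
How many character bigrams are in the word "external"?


Word: "external" (length 8)
Number of 2-grams = length - 2 + 1 = 8 - 2 + 1
= 7


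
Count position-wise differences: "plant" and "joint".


Comparing character by character (same length = 5):
  Pos 0: 'p' vs 'j' !=
  Pos 1: 'l' vs 'o' !=
  Pos 2: 'a' vs 'i' !=
  Pos 3: 'n' vs 'n' =
  Pos 4: 't' vs 't' =
Hamming distance = 3


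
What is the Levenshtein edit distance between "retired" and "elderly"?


Word 1: "retired" (length 7)
Word 2: "elderly" (length 7)
One optimal edit sequence (insert/delete/substitute each cost 1):
  1. substitute 'r' -> 'e'  (+1)
  2. substitute 'e' -> 'l'  (+1)
  3. substitute 't' -> 'd'  (+1)
  4. substitute 'i' -> 'e'  (+1)
  5. keep 'r'
  6. substitute 'e' -> 'l'  (+1)
  7. substitute 'd' -> 'y'  (+1)
Total edit operations: 6
Edit distance = 6


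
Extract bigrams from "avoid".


Word: "avoid" (length 5)
Number of bigrams = 5 - 2 + 1 = 4
  Position 0: "av"
  Position 1: "vo"
  Position 2: "oi"
  Position 3: "id"
Bigrams = "av", "vo", "oi", "id"


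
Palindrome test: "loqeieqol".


Word: "loqeieqol"
Reversed: "loqeieqol"
Forward == Backward? loqeieqol == loqeieqol
Palindrome = Yes


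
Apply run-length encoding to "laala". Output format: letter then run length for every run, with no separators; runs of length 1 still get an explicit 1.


String: "laala"
Scanning for consecutive runs:
  'l' x 1
  'a' x 2
  'l' x 1
  'a' x 1
RLE = "l1a2l1a1"


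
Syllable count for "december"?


Word: "december"
Syllable breakdown: de-cem-ber
Counting: 3 parts
= 3 syllables


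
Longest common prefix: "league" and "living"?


Word 1: "league"
Word 2: "living"
Comparing from start:
  Pos 0: 'l' == 'l'
  Pos 1: 'e' != 'i' (stop)
LCP = "l" (length 1)


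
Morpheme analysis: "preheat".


Word: "preheat"
Morphemes: pre- + heat
Each morpheme carries meaning
= 2 morphemes


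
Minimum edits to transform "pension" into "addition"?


Word 1: "pension" (length 7)
Word 2: "addition" (length 8)
One optimal edit sequence (insert/delete/substitute each cost 1):
  1. insert 'a'  (+1)
  2. substitute 'p' -> 'd'  (+1)
  3. substitute 'e' -> 'd'  (+1)
  4. substitute 'n' -> 'i'  (+1)
  5. substitute 's' -> 't'  (+1)
  6. keep 'i'
  7. keep 'o'
  8. keep 'n'
Total edit operations: 5
Edit distance = 5


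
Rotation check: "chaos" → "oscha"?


Word: "chaos", Candidate: "oscha"
Method: check if candidate is substring of word+word
"chaoschaos" contains "oscha"? Yes
Is rotation = Yes


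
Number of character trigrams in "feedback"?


Word: "feedback" (length 8)
Number of 3-grams = length - 3 + 1 = 8 - 3 + 1
= 6


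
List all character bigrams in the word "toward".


Word: "toward" (length 6)
Number of bigrams = 6 - 2 + 1 = 5
  Position 0: "to"
  Position 1: "ow"
  Position 2: "wa"
  Position 3: "ar"
  Position 4: "rd"
Bigrams = "to", "ow", "wa", "ar", "rd"


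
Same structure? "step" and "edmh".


Pattern of "step": [0, 1, 2, 3]
Pattern of "edmh": [0, 1, 2, 3]
Patterns match
Same pattern = Yes


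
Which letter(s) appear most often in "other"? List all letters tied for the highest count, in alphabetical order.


Word: "other"
Letter counts:
  'e': 1
  'h': 1
  'o': 1
  'r': 1
  't': 1
Maximum count = 1
Most frequent = 'e', 'h', 'o', 'r', 't' (1 time each)


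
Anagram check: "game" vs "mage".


Word 1: "game" → sorted: aegm
Word 2: "mage" → sorted: aegm
Same letters? aegm == aegm
Anagram = Yes


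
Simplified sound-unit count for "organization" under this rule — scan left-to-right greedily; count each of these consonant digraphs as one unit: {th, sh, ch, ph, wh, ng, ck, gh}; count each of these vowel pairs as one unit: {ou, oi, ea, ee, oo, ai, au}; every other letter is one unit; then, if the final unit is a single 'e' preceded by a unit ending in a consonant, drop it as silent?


Word: "organization" (12 letters)
Left-to-right scan:
  1. 'o' (letter)
  2. 'r' (letter)
  3. 'g' (letter)
  4. 'a' (letter)
  5. 'n' (letter)
  6. 'i' (letter)
  7. 'z' (letter)
  8. 'a' (letter)
  9. 't' (letter)
  10. 'i' (letter)
  11. 'o' (letter)
  12. 'n' (letter)
Units from scan: 12
Sound units = 12 units


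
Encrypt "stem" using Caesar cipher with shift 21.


Word: "stem"
Shift: 21
Each letter → (letter + shift) mod 26:
  's' (18) + 21 = 13 → 'n'
  't' (19) + 21 = 14 → 'o'
  'e' (4) + 21 = 25 → 'z'
  'm' (12) + 21 = 7 → 'h'
Result = "nozh"


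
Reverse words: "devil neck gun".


Original: "devil neck gun"
Words (1..n): devil | neck | gun
Reversed (n..1): gun | neck | devil
Result = "gun neck devil"


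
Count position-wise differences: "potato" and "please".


Comparing character by character (same length = 6):
  Pos 0: 'p' vs 'p' =
  Pos 1: 'o' vs 'l' !=
  Pos 2: 't' vs 'e' !=
  Pos 3: 'a' vs 'a' =
  Pos 4: 't' vs 's' !=
  Pos 5: 'o' vs 'e' !=
Hamming distance = 4


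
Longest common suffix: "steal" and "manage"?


Word 1: "steal"
Word 2: "manage"
Comparing from end:
  Pos -1: 'l' != 'e' (stop)
LCS = "" (length 0)


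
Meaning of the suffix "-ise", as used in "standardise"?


Suffix: -ise
Example: standardise (standard + -ise)
Meaning = to make


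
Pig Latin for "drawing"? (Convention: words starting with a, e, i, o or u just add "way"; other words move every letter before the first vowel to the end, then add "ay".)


Word: "drawing"
Starts with consonant(s) → move to end, add 'ay'
Consonant cluster: "dr"
Pig Latin = "awingdray"


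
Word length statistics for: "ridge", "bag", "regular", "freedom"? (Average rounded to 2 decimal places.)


Lengths: "ridge"=5, "bag"=3, "regular"=7, "freedom"=7
Sum = 22, Count = 4
Average = 22/4 = 5.50
= avg=5.50, min=3, max=7


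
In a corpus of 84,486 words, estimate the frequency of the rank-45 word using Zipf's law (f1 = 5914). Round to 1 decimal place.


Zipf's law: f(r) = f(1) / r
f(1) = 5914
f(45) = 5914 / 45
= 131.4 occurrences


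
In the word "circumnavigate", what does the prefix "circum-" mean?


Prefix: circum-
As in: circumnavigate -> circum- + navigate
Meaning = around


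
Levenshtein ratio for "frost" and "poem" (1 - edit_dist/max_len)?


Word 1: "frost" (length 5)
Word 2: "poem" (length 4)
One optimal edit sequence:
  1. delete 'f'  (+1)
  2. substitute 'r' -> 'p'  (+1)
  3. keep 'o'
  4. substitute 's' -> 'e'  (+1)
  5. substitute 't' -> 'm'  (+1)
Edit distance = 4
Max length = max(5, 4) = 5
Similarity = 1 - 4/5
= 0.2000


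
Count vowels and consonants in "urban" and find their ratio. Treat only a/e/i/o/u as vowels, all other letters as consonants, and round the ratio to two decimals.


Word: "urban"
Vowels (a,e,i,o,u): 2
Consonants: 3
Ratio = 2/3
= 0.67


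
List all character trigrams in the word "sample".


Word: "sample" (length 6)
Number of trigrams = 6 - 3 + 1 = 4
  Position 0: "sam"
  Position 1: "amp"
  Position 2: "mpl"
  Position 3: "ple"
Trigrams = "sam", "amp", "mpl", "ple"


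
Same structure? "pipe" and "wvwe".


Pattern of "pipe": [0, 1, 0, 2]
Pattern of "wvwe": [0, 1, 0, 2]
Patterns match
Same pattern = Yes


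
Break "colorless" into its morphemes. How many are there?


Word: "colorless"
Morphemes: color | -less
Each morpheme carries meaning
= 2 morphemes


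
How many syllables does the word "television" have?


Word: "television"
Syllable breakdown: tel · e · vi · sion
Counting: 4 parts
= 4 syllables


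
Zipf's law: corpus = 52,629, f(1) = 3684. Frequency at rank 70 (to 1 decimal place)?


Zipf's law: f(r) = f(1) / r
f(1) = 3684
f(70) = 3684 / 70
= 52.6 occurrences


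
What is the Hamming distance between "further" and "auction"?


Comparing character by character (same length = 7):
  Pos 0: 'f' vs 'a' !=
  Pos 1: 'u' vs 'u' =
  Pos 2: 'r' vs 'c' !=
  Pos 3: 't' vs 't' =
  Pos 4: 'h' vs 'i' !=
  Pos 5: 'e' vs 'o' !=
  Pos 6: 'r' vs 'n' !=
Hamming distance = 5


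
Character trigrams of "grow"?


Word: "grow" (length 4)
Number of trigrams = 4 - 3 + 1 = 2
  Position 0: "gro"
  Position 1: "row"
Trigrams = "gro", "row"


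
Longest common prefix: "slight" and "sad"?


Word 1: "slight"
Word 2: "sad"
Comparing from start:
  Pos 0: 's' == 's'
  Pos 1: 'l' != 'a' (stop)
LCP = "s" (length 1)


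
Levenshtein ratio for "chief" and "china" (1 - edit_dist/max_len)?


Word 1: "chief" (length 5)
Word 2: "china" (length 5)
One optimal edit sequence:
  1. keep 'c'
  2. keep 'h'
  3. keep 'i'
  4. substitute 'e' -> 'n'  (+1)
  5. substitute 'f' -> 'a'  (+1)
Edit distance = 2
Max length = max(5, 5) = 5
Similarity = 1 - 2/5
= 0.6000


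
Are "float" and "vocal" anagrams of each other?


Word 1: "float" → sorted: aflot
Word 2: "vocal" → sorted: aclov
Same letters? aflot != aclov
Anagram = No


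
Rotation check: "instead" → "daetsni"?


Word: "instead", Candidate: "daetsni"
Method: check if candidate is substring of word+word
"insteadinstead" contains "daetsni"? No
Is rotation = No


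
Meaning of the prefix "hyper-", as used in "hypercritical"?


Prefix: hyper-
Example: hypercritical (hyper- + critical)
Meaning = over / excessive


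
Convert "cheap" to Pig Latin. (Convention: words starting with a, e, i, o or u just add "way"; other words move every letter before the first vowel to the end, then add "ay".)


Word: "cheap"
Starts with consonant(s) → move to end, add 'ay'
Consonant cluster: "ch"
Pig Latin = "eapchay"


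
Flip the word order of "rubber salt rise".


Original: "rubber salt rise"
Words (1..n): rubber | salt | rise
Reversed (n..1): rise | salt | rubber
Result = "rise salt rubber"


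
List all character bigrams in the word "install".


Word: "install" (length 7)
Number of bigrams = 7 - 2 + 1 = 6
  Position 0: "in"
  Position 1: "ns"
  Position 2: "st"
  Position 3: "ta"
  Position 4: "al"
  Position 5: "ll"
Bigrams = "in", "ns", "st", "ta", "al", "ll"


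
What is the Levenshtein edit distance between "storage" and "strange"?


Word 1: "storage" (length 7)
Word 2: "strange" (length 7)
One optimal edit sequence (insert/delete/substitute each cost 1):
  1. keep 's'
  2. keep 't'
  3. delete 'o'  (+1)
  4. keep 'r'
  5. keep 'a'
  6. insert 'n'  (+1)
  7. keep 'g'
  8. keep 'e'
Total edit operations: 2
Edit distance = 2


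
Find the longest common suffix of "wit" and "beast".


Word 1: "wit"
Word 2: "beast"
Comparing from end:
  Pos -1: 't' == 't'
  Pos -2: 'i' != 's' (stop)
LCS = "t" (length 1)


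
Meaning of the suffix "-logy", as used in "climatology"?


Suffix: -logy
As in: climatology -> climate + -logy, with a spelling change
Meaning = study of


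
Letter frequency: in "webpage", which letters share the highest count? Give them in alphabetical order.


Word: "webpage"
Letter counts:
  'a': 1
  'b': 1
  'e': 2
  'g': 1
  'p': 1
  'w': 1
Maximum count = 2
Most frequent = 'e' (2 times each)


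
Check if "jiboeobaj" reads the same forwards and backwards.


Word: "jiboeobaj"
Reversed: "jaboeobij"
Forward == Backward? jiboeobaj != jaboeobij
Palindrome = No


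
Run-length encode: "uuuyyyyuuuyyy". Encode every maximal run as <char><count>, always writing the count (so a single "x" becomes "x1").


String: "uuuyyyyuuuyyy"
Scanning for consecutive runs:
  'u' x 3
  'y' x 4
  'u' x 3
  'y' x 3
RLE = "u3y4u3y3"


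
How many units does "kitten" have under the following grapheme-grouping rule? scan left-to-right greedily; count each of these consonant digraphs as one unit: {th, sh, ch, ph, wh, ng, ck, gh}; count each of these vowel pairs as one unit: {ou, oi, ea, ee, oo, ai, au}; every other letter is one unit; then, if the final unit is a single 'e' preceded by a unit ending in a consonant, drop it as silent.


Word: "kitten" (6 letters)
Left-to-right scan:
  [1] 'k' (letter)
  [2] 'i' (letter)
  [3] 't' (letter)
  [4] 't' (letter)
  [5] 'e' (letter)
  [6] 'n' (letter)
Units from scan: 6
Sound units = 6 units


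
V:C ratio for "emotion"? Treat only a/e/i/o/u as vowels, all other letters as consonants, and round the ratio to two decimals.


Word: "emotion"
Vowels (a,e,i,o,u): 4
Consonants: 3
Ratio = 4/3
= 1.33


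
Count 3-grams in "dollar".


Word: "dollar" (length 6)
Number of 3-grams = length - 3 + 1 = 6 - 3 + 1
= 4


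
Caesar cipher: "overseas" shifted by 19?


Word: "overseas"
Shift: 19
Each letter → (letter + shift) mod 26:
  'o' (14) + 19 = 7 → 'h'
  'v' (21) + 19 = 14 → 'o'
  'e' (4) + 19 = 23 → 'x'
  'r' (17) + 19 = 10 → 'k'
  's' (18) + 19 = 11 → 'l'
  'e' (4) + 19 = 23 → 'x'
  'a' (0) + 19 = 19 → 't'
  's' (18) + 19 = 11 → 'l'
Result = "hoxklxtl"


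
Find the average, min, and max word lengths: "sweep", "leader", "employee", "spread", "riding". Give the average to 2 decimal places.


Lengths: "sweep"=5, "leader"=6, "employee"=8, "spread"=6, "riding"=6
Sum = 31, Count = 5
Average = 31/5 = 6.20
= avg=6.20, min=5, max=8


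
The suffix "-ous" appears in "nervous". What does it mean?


Suffix: -ous
Example: nervous (nerve + -ous, with a spelling change)
Meaning = having quality of


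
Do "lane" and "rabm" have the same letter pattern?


Pattern of "lane": [0, 1, 2, 3]
Pattern of "rabm": [0, 1, 2, 3]
Patterns match
Same pattern = Yes


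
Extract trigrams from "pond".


Word: "pond" (length 4)
Number of trigrams = 4 - 3 + 1 = 2
  Position 0: "pon"
  Position 1: "ond"
Trigrams = "pon", "ond"


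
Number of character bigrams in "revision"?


Word: "revision" (length 8)
Number of 2-grams = length - 2 + 1 = 8 - 2 + 1
= 7


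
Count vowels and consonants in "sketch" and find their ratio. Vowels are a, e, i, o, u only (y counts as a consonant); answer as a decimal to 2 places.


Word: "sketch"
Vowels (a,e,i,o,u): 1
Consonants: 5
Ratio = 1/5
= 0.20


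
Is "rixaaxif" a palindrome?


Word: "rixaaxif"
Reversed: "fixaaxir"
Forward == Backward? rixaaxif != fixaaxir
Palindrome = No


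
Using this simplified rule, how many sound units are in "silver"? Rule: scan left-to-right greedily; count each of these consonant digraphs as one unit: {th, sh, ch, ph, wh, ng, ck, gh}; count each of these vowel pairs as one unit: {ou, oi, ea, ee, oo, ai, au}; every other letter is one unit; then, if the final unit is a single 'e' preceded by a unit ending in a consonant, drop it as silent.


Word: "silver" (6 letters)
Left-to-right scan:
  [1] 's' (letter)
  [2] 'i' (letter)
  [3] 'l' (letter)
  [4] 'v' (letter)
  [5] 'e' (letter)
  [6] 'r' (letter)
Units from scan: 6
Sound units = 6 units


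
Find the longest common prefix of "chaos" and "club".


Word 1: "chaos"
Word 2: "club"
Comparing from start:
  Pos 0: 'c' == 'c'
  Pos 1: 'h' != 'l' (stop)
LCP = "c" (length 1)


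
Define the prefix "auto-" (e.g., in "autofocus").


Prefix: auto-
As in: autofocus -> auto- + focus
Meaning = self


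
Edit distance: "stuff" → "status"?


Word 1: "stuff" (length 5)
Word 2: "status" (length 6)
One optimal edit sequence (insert/delete/substitute each cost 1):
  1. keep 's'
  2. keep 't'
  3. insert 'a'  (+1)
  4. substitute 'u' -> 't'  (+1)
  5. substitute 'f' -> 'u'  (+1)
  6. substitute 'f' -> 's'  (+1)
Total edit operations: 4
Edit distance = 4


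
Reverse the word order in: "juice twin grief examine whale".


Original: "juice twin grief examine whale"
Words (1..n): juice | twin | grief | examine | whale
Reversed (n..1): whale | examine | grief | twin | juice
Result = "whale examine grief twin juice"


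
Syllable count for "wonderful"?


Word: "wonderful"
Syllable breakdown: won | der | ful
Counting: 3 parts
= 3 syllables


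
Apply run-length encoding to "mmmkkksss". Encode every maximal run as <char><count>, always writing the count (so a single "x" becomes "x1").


String: "mmmkkksss"
Scanning for consecutive runs:
  'm' x 3
  'k' x 3
  's' x 3
RLE = "m3k3s3"


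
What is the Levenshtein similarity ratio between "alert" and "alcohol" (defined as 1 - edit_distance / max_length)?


Word 1: "alert" (length 5)
Word 2: "alcohol" (length 7)
One optimal edit sequence:
  1. keep 'a'
  2. keep 'l'
  3. insert 'c'  (+1)
  4. insert 'o'  (+1)
  5. substitute 'e' -> 'h'  (+1)
  6. substitute 'r' -> 'o'  (+1)
  7. substitute 't' -> 'l'  (+1)
Edit distance = 5
Max length = max(5, 7) = 7
Similarity = 1 - 5/7
= 0.2857


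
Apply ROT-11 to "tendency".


Word: "tendency"
Shift: 11
Each letter → (letter + shift) mod 26:
  't' (19) + 11 = 4 → 'e'
  'e' (4) + 11 = 15 → 'p'
  'n' (13) + 11 = 24 → 'y'
  'd' (3) + 11 = 14 → 'o'
  'e' (4) + 11 = 15 → 'p'
  'n' (13) + 11 = 24 → 'y'
  'c' (2) + 11 = 13 → 'n'
  'y' (24) + 11 = 9 → 'j'
Result = "epyopynj"


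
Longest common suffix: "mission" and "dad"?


Word 1: "mission"
Word 2: "dad"
Comparing from end:
  Pos -1: 'n' != 'd' (stop)
LCS = "" (length 0)


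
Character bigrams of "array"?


Word: "array" (length 5)
Number of bigrams = 5 - 2 + 1 = 4
  Position 0: "ar"
  Position 1: "rr"
  Position 2: "ra"
  Position 3: "ay"
Bigrams = "ar", "rr", "ra", "ay"


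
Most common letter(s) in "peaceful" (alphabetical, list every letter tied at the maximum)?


Word: "peaceful"
Letter counts:
  'a': 1
  'c': 1
  'e': 2
  'f': 1
  'l': 1
  'p': 1
  'u': 1
Maximum count = 2
Most frequent = 'e' (2 times each)


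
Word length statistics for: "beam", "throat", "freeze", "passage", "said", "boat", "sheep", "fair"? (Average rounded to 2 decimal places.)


Lengths: "beam"=4, "throat"=6, "freeze"=6, "passage"=7, "said"=4, "boat"=4, "sheep"=5, "fair"=4
Sum = 40, Count = 8
Average = 40/8 = 5.00
= avg=5.00, min=4, max=7


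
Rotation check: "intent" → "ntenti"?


Word: "intent", Candidate: "ntenti"
Method: check if candidate is substring of word+word
"intentintent" contains "ntenti"? Yes
Is rotation = Yes


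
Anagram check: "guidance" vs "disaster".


Word 1: "guidance" → sorted: acdeginu
Word 2: "disaster" → sorted: adeirsst
Same letters? acdeginu != adeirsst
Anagram = No


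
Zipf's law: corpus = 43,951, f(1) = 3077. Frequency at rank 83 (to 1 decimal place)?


Zipf's law: f(r) = f(1) / r
f(1) = 3077
f(83) = 3077 / 83
= 37.1 occurrences


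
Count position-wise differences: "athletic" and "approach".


Comparing character by character (same length = 8):
  Pos 0: 'a' vs 'a' =
  Pos 1: 't' vs 'p' !=
  Pos 2: 'h' vs 'p' !=
  Pos 3: 'l' vs 'r' !=
  Pos 4: 'e' vs 'o' !=
  Pos 5: 't' vs 'a' !=
  Pos 6: 'i' vs 'c' !=
  Pos 7: 'c' vs 'h' !=
Hamming distance = 7


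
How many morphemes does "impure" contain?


Word: "impure"
Morphemes: im- / pure
Each morpheme carries meaning
= 2 morphemes


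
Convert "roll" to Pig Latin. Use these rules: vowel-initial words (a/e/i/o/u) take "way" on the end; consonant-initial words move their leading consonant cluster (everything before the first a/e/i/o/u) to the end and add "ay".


Word: "roll"
Starts with consonant(s) → move to end, add 'ay'
Consonant cluster: "r"
Pig Latin = "ollray"


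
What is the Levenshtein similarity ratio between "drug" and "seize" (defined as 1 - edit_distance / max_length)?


Word 1: "drug" (length 4)
Word 2: "seize" (length 5)
One optimal edit sequence:
  1. insert 's'  (+1)
  2. substitute 'd' -> 'e'  (+1)
  3. substitute 'r' -> 'i'  (+1)
  4. substitute 'u' -> 'z'  (+1)
  5. substitute 'g' -> 'e'  (+1)
Edit distance = 5
Max length = max(4, 5) = 5
Similarity = 1 - 5/5
= 0.0000


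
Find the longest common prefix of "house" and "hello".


Word 1: "house"
Word 2: "hello"
Comparing from start:
  Pos 0: 'h' == 'h'
  Pos 1: 'o' != 'e' (stop)
LCP = "h" (length 1)


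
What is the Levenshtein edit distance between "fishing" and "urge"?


Word 1: "fishing" (length 7)
Word 2: "urge" (length 4)
One optimal edit sequence (insert/delete/substitute each cost 1):
  1. delete 'f'  (+1)
  2. delete 'i'  (+1)
  3. delete 's'  (+1)
  4. substitute 'h' -> 'u'  (+1)
  5. substitute 'i' -> 'r'  (+1)
  6. substitute 'n' -> 'g'  (+1)
  7. substitute 'g' -> 'e'  (+1)
Total edit operations: 7
Edit distance = 7


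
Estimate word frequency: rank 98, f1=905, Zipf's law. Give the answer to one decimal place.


Zipf's law: f(r) = f(1) / r
f(1) = 905
f(98) = 905 / 98
= 9.2 occurrences


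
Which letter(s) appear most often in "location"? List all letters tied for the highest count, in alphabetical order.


Word: "location"
Letter counts:
  'a': 1
  'c': 1
  'i': 1
  'l': 1
  'n': 1
  'o': 2
  't': 1
Maximum count = 2
Most frequent = 'o' (2 times each)


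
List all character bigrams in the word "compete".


Word: "compete" (length 7)
Number of bigrams = 7 - 2 + 1 = 6
  Position 0: "co"
  Position 1: "om"
  Position 2: "mp"
  Position 3: "pe"
  Position 4: "et"
  Position 5: "te"
Bigrams = "co", "om", "mp", "pe", "et", "te"


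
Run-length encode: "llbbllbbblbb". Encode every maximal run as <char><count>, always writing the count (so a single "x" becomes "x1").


String: "llbbllbbblbb"
Scanning for consecutive runs:
  'l' x 2
  'b' x 2
  'l' x 2
  'b' x 3
  'l' x 1
  'b' x 2
RLE = "l2b2l2b3l1b2"


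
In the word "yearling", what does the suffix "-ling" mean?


Suffix: -ling
Example: yearling (year + -ling)
Meaning = small / young


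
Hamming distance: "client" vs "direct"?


Comparing character by character (same length = 6):
  Pos 0: 'c' vs 'd' !=
  Pos 1: 'l' vs 'i' !=
  Pos 2: 'i' vs 'r' !=
  Pos 3: 'e' vs 'e' =
  Pos 4: 'n' vs 'c' !=
  Pos 5: 't' vs 't' =
Hamming distance = 4


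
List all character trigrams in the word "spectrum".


Word: "spectrum" (length 8)
Number of trigrams = 8 - 3 + 1 = 6
  Position 0: "spe"
  Position 1: "pec"
  Position 2: "ect"
  Position 3: "ctr"
  Position 4: "tru"
  Position 5: "rum"
Trigrams = "spe", "pec", "ect", "ctr", "tru", "rum"


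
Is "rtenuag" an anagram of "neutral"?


Word 1: "neutral" → sorted: aelnrtu
Word 2: "rtenuag" → sorted: aegnrtu
Same letters? aelnrtu != aegnrtu
Anagram = No


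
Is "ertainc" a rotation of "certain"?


Word: "certain", Candidate: "ertainc"
Method: check if candidate is substring of word+word
"certaincertain" contains "ertainc"? Yes
Is rotation = Yes


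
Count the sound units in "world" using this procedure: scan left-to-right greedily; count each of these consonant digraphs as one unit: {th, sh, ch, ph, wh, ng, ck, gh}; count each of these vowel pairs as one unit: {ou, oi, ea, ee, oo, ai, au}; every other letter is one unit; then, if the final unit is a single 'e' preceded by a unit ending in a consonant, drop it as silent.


Word: "world" (5 letters)
Left-to-right scan:
  (1) 'w' (letter)
  (2) 'o' (letter)
  (3) 'r' (letter)
  (4) 'l' (letter)
  (5) 'd' (letter)
Units from scan: 5
Sound units = 5 units


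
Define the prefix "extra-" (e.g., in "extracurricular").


Prefix: extra-
Example: extracurricular (extra- + curricular)
Meaning = beyond


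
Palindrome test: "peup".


Word: "peup"
Reversed: "puep"
Forward == Backward? peup != puep
Palindrome = No


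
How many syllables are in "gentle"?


Word: "gentle"
Syllable breakdown: gen · tle
Counting: 2 parts
= 2 syllables


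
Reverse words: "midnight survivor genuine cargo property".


Original: "midnight survivor genuine cargo property"
Words (1..n): midnight | survivor | genuine | cargo | property
Reversed (n..1): property | cargo | genuine | survivor | midnight
Result = "property cargo genuine survivor midnight"


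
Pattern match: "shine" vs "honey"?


Pattern of "shine": [0, 1, 2, 3, 4]
Pattern of "honey": [0, 1, 2, 3, 4]
Patterns match
Same pattern = Yes


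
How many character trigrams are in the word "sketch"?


Word: "sketch" (length 6)
Number of 3-grams = length - 3 + 1 = 6 - 3 + 1
= 4


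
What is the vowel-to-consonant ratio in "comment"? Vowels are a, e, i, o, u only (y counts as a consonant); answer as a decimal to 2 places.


Word: "comment"
Vowels (a,e,i,o,u): 2
Consonants: 5
Ratio = 2/5
= 0.40


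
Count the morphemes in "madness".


Word: "madness"
Morphemes: mad / -ness
Each morpheme carries meaning
= 2 morphemes


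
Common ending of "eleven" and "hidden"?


Word 1: "eleven"
Word 2: "hidden"
Comparing from end:
  Pos -1: 'n' == 'n'
  Pos -2: 'e' == 'e'
  Pos -3: 'v' != 'd' (stop)
LCS = "en" (length 2)


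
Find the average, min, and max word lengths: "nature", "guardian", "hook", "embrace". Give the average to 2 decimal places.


Lengths: "nature"=6, "guardian"=8, "hook"=4, "embrace"=7
Sum = 25, Count = 4
Average = 25/4 = 6.25
= avg=6.25, min=4, max=8


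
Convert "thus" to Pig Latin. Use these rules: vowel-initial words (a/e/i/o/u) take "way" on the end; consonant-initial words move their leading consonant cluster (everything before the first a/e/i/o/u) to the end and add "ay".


Word: "thus"
Starts with consonant(s) → move to end, add 'ay'
Consonant cluster: "th"
Pig Latin = "usthay"


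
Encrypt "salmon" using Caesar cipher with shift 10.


Word: "salmon"
Shift: 10
Each letter → (letter + shift) mod 26:
  's' (18) + 10 = 2 → 'c'
  'a' (0) + 10 = 10 → 'k'
  'l' (11) + 10 = 21 → 'v'
  'm' (12) + 10 = 22 → 'w'
  'o' (14) + 10 = 24 → 'y'
  'n' (13) + 10 = 23 → 'x'
Result = "ckvwyx"


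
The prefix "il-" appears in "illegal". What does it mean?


Prefix: il-
Example: illegal (il- + legal)
Meaning = not


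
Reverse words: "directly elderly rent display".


Original: "directly elderly rent display"
Words (1..n): directly | elderly | rent | display
Reversed (n..1): display | rent | elderly | directly
Result = "display rent elderly directly"


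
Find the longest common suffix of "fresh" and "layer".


Word 1: "fresh"
Word 2: "layer"
Comparing from end:
  Pos -1: 'h' != 'r' (stop)
LCS = "" (length 0)


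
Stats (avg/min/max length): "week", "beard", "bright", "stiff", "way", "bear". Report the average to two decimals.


Lengths: "week"=4, "beard"=5, "bright"=6, "stiff"=5, "way"=3, "bear"=4
Sum = 27, Count = 6
Average = 27/6 = 4.50
= avg=4.50, min=3, max=6


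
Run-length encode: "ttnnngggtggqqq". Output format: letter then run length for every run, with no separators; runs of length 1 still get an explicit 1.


String: "ttnnngggtggqqq"
Scanning for consecutive runs:
  't' x 2
  'n' x 3
  'g' x 3
  't' x 1
  'g' x 2
  'q' x 3
RLE = "t2n3g3t1g2q3"


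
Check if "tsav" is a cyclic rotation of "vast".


Word: "vast", Candidate: "tsav"
Method: check if candidate is substring of word+word
"vastvast" contains "tsav"? No
Is rotation = No


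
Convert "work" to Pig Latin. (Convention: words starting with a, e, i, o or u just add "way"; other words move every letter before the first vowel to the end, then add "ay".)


Word: "work"
Starts with consonant(s) → move to end, add 'ay'
Consonant cluster: "w"
Pig Latin = "orkway"


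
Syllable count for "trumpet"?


Word: "trumpet"
Syllable breakdown: trum | pet
Counting: 2 parts
= 2 syllables


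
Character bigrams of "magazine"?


Word: "magazine" (length 8)
Number of bigrams = 8 - 2 + 1 = 7
  Position 0: "ma"
  Position 1: "ag"
  Position 2: "ga"
  Position 3: "az"
  Position 4: "zi"
  Position 5: "in"
  Position 6: "ne"
Bigrams = "ma", "ag", "ga", "az", "zi", "in", "ne"


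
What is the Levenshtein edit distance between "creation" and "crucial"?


Word 1: "creation" (length 8)
Word 2: "crucial" (length 7)
One optimal edit sequence (insert/delete/substitute each cost 1):
  1. keep 'c'
  2. keep 'r'
  3. delete 'e'  (+1)
  4. substitute 'a' -> 'u'  (+1)
  5. substitute 't' -> 'c'  (+1)
  6. keep 'i'
  7. substitute 'o' -> 'a'  (+1)
  8. substitute 'n' -> 'l'  (+1)
Total edit operations: 5
Edit distance = 5


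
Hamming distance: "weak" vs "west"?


Comparing character by character (same length = 4):
  Pos 0: 'w' vs 'w' =
  Pos 1: 'e' vs 'e' =
  Pos 2: 'a' vs 's' !=
  Pos 3: 'k' vs 't' !=
Hamming distance = 2


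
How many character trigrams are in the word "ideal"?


Word: "ideal" (length 5)
Number of 3-grams = length - 3 + 1 = 5 - 3 + 1
= 3


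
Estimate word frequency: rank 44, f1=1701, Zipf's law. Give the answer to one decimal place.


Zipf's law: f(r) = f(1) / r
f(1) = 1701
f(44) = 1701 / 44
= 38.7 occurrences


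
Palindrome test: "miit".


Word: "miit"
Reversed: "tiim"
Forward == Backward? miit != tiim
Palindrome = No


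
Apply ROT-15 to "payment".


Word: "payment"
Shift: 15
Each letter → (letter + shift) mod 26:
  'p' (15) + 15 = 4 → 'e'
  'a' (0) + 15 = 15 → 'p'
  'y' (24) + 15 = 13 → 'n'
  'm' (12) + 15 = 1 → 'b'
  'e' (4) + 15 = 19 → 't'
  'n' (13) + 15 = 2 → 'c'
  't' (19) + 15 = 8 → 'i'
Result = "epnbtci"


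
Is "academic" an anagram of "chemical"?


Word 1: "chemical" → sorted: accehilm
Word 2: "academic" → sorted: aaccdeim
Same letters? accehilm != aaccdeim
Anagram = No


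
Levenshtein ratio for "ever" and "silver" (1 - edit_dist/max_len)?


Word 1: "ever" (length 4)
Word 2: "silver" (length 6)
One optimal edit sequence:
  1. insert 's'  (+1)
  2. insert 'i'  (+1)
  3. substitute 'e' -> 'l'  (+1)
  4. keep 'v'
  5. keep 'e'
  6. keep 'r'
Edit distance = 3
Max length = max(4, 6) = 6
Similarity = 1 - 3/6
= 0.5000


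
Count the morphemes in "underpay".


Word: "underpay"
Morphemes: under- | pay
Each morpheme carries meaning
= 2 morphemes


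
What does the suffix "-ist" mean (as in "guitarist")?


Suffix: -ist
Example: guitarist (guitar + -ist)
Meaning = one who practices


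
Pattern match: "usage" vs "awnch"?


Pattern of "usage": [0, 1, 2, 3, 4]
Pattern of "awnch": [0, 1, 2, 3, 4]
Patterns match
Same pattern = Yes


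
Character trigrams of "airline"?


Word: "airline" (length 7)
Number of trigrams = 7 - 3 + 1 = 5
  Position 0: "air"
  Position 1: "irl"
  Position 2: "rli"
  Position 3: "lin"
  Position 4: "ine"
Trigrams = "air", "irl", "rli", "lin", "ine"


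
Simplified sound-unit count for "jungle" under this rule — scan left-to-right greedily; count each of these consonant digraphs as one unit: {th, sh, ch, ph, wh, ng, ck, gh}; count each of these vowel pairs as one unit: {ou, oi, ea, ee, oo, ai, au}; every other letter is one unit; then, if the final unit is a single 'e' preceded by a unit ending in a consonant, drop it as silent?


Word: "jungle" (6 letters)
Left-to-right scan:
  [1] 'j' (letter)
  [2] 'u' (letter)
  [3] 'ng' (digraph)
  [4] 'l' (letter)
  [5] 'e' (letter)
Units from scan: 5
Final unit is 'e' after a consonant -> drop as silent (-1)
Sound units = 4 units


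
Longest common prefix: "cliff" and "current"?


Word 1: "cliff"
Word 2: "current"
Comparing from start:
  Pos 0: 'c' == 'c'
  Pos 1: 'l' != 'u' (stop)
LCP = "c" (length 1)


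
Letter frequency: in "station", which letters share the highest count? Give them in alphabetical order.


Word: "station"
Letter counts:
  'a': 1
  'i': 1
  'n': 1
  'o': 1
  's': 1
  't': 2
Maximum count = 2
Most frequent = 't' (2 times each)


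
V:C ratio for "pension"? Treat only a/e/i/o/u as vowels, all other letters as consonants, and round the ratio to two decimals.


Word: "pension"
Vowels (a,e,i,o,u): 3
Consonants: 4
Ratio = 3/4
= 0.75
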